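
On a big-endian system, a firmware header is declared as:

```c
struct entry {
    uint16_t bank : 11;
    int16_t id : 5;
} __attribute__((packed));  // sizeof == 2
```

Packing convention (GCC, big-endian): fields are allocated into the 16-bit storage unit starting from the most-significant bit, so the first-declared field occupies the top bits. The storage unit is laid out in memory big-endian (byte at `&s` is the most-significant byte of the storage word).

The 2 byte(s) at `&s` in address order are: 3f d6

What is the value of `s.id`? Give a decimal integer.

-10

[0]=0x3f [1]=0xd6 (big-endian) → word 0x3fd6
bank:11 @ bit 5 → (0x3fd6>>5)&0x7ff = 0x1fe
id:5 @ bit 0 → (0x3fd6>>0)&0x1f = 0x16  ←
id signed 5b, MSB=1: 22 - 32 = -10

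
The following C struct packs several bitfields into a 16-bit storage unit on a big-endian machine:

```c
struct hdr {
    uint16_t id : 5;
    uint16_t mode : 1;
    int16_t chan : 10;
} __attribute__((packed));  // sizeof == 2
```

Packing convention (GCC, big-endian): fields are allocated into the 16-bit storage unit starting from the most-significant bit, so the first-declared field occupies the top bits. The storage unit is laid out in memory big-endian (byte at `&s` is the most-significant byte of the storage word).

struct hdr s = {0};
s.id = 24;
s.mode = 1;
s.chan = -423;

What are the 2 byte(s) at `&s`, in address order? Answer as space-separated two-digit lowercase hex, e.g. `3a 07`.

id (5b) val=24 bits=0x18 at bit 11: 0xc000
mode (1b) val=1 bits=0x1 at bit 10: 0xc400
chan (10b) val=-423 bits=0x259 at bit 0: 0xc659
word = 0xc659 → big-endian bytes:
  [0]=0xc6  [1]=0x59

c6 59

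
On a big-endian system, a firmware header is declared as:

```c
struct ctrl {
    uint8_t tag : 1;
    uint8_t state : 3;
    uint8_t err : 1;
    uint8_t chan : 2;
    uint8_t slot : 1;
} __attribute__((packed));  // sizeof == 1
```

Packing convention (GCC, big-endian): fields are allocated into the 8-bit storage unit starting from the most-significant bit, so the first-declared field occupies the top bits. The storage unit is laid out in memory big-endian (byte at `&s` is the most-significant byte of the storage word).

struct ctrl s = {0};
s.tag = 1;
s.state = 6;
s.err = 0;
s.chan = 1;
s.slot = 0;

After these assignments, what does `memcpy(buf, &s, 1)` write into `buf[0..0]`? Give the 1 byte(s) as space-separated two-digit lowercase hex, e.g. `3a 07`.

[7+:1] tag=1 & 0x1 = 0x1; word=0x80
[4+:3] state=6 & 0x7 = 0x6; word=0xe0
[3+:1] err=0 & 0x1 = 0x0; word=0xe0
[1+:2] chan=1 & 0x3 = 0x1; word=0xe2
[0+:1] slot=0 & 0x1 = 0x0; word=0xe2
word = 0xe2 → big-endian bytes:
  [0]=0xe2

e2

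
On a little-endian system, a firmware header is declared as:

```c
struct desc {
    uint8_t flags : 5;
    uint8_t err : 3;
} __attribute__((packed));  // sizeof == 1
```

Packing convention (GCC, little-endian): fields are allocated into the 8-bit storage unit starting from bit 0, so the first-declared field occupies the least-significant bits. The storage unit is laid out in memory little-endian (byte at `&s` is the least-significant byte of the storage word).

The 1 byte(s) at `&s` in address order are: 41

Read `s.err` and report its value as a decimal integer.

[0]=0x41 (little-endian) → word 0x41
flags:5 @ bit 0 → (0x41>>0)&0x1f = 0x1
err:3 @ bit 5 → (0x41>>5)&0x7 = 0x2  ←

2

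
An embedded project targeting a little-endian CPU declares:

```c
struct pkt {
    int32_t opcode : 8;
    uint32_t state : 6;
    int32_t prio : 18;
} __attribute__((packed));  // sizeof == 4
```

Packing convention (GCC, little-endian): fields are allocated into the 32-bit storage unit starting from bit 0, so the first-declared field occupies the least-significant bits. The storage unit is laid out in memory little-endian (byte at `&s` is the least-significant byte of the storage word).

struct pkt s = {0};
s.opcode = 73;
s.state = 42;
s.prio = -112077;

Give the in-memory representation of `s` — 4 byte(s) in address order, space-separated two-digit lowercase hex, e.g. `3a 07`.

[0+:8] opcode=73 & 0xff = 0x49; word=0x00000049
[8+:6] state=42 & 0x3f = 0x2a; word=0x00002a49
[14+:18] prio=-112077 & 0x3ffff = 0x24a33; word=0x928cea49
word = 0x928cea49 → little-endian bytes:
  [0]=0x49  [1]=0xea  [2]=0x8c  [3]=0x92

49 ea 8c 92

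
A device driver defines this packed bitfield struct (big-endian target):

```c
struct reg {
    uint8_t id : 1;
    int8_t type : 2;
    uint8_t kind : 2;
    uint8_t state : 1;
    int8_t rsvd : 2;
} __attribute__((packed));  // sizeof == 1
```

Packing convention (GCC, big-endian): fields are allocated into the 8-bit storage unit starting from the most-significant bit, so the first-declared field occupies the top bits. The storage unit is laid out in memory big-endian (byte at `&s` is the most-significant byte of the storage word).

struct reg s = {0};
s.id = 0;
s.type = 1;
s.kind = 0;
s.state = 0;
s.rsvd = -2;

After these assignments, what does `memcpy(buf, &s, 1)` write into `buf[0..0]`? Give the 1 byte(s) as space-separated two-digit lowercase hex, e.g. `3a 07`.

22

id (1b) val=0 bits=0x0 at bit 7: 0x00
type (2b) val=1 bits=0x1 at bit 5: 0x20
kind (2b) val=0 bits=0x0 at bit 3: 0x20
state (1b) val=0 bits=0x0 at bit 2: 0x20
rsvd (2b) val=-2 bits=0x2 at bit 0: 0x22
word = 0x22 → big-endian bytes:
  [0]=0x22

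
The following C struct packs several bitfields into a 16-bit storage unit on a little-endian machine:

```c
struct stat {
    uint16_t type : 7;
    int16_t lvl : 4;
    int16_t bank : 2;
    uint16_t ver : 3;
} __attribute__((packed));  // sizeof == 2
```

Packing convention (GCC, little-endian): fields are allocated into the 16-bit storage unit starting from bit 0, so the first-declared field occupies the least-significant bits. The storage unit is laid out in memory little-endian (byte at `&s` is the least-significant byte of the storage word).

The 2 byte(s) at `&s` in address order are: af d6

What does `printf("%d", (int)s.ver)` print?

6

[0]=0xaf [1]=0xd6 (little-endian) → word 0xd6af
type:7 @ bit 0 → (0xd6af>>0)&0x7f = 0x2f
lvl:4 @ bit 7 → (0xd6af>>7)&0xf = 0xd
bank:2 @ bit 11 → (0xd6af>>11)&0x3 = 0x2
ver:3 @ bit 13 → (0xd6af>>13)&0x7 = 0x6  ←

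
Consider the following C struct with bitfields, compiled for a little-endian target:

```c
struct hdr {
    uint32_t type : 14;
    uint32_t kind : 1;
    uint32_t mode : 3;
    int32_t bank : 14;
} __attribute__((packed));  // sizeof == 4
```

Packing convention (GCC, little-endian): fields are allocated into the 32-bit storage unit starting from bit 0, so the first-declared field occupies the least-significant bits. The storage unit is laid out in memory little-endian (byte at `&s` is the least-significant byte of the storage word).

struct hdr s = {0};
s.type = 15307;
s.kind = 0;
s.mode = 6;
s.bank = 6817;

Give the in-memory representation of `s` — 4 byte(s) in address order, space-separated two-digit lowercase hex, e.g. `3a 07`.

cb 3b 87 6a

[0+:14] type=15307 & 0x3fff = 0x3bcb; word=0x00003bcb
[14+:1] kind=0 & 0x1 = 0x0; word=0x00003bcb
[15+:3] mode=6 & 0x7 = 0x6; word=0x00033bcb
[18+:14] bank=6817 & 0x3fff = 0x1aa1; word=0x6a873bcb
word = 0x6a873bcb → little-endian bytes:
  [0]=0xcb  [1]=0x3b  [2]=0x87  [3]=0x6a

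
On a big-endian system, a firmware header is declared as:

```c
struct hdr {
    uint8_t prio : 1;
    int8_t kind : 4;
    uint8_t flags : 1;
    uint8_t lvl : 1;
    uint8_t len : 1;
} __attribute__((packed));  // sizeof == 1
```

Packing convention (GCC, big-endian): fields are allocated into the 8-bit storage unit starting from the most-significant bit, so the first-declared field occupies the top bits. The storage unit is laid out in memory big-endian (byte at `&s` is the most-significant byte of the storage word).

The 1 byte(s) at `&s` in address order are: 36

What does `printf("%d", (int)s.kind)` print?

6

[0]=0x36 (big-endian) → word 0x36
prio [7+:1] = (word>>7) & 0x1 = 0
kind [3+:4] = (word>>3) & 0xf = 6  ←
flags [2+:1] = (word>>2) & 0x1 = 1
lvl [1+:1] = (word>>1) & 0x1 = 1
len [0+:1] = (word>>0) & 0x1 = 0
kind signed 4b, MSB=0: value = 6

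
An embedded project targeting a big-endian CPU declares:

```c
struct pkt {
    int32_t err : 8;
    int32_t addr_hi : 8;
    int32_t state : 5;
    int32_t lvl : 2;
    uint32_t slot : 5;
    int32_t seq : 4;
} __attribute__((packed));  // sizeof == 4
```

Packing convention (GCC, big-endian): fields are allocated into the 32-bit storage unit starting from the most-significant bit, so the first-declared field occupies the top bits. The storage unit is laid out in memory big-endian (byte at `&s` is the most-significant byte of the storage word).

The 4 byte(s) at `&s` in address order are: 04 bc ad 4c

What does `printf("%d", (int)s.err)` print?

4

[0]=0x04 [1]=0xbc [2]=0xad [3]=0x4c (big-endian) → word 0x04bcad4c
err:8 @ bit 24 → (0x04bcad4c>>24)&0xff = 0x4  ←
addr_hi:8 @ bit 16 → (0x04bcad4c>>16)&0xff = 0xbc
state:5 @ bit 11 → (0x04bcad4c>>11)&0x1f = 0x15
lvl:2 @ bit 9 → (0x04bcad4c>>9)&0x3 = 0x2
slot:5 @ bit 4 → (0x04bcad4c>>4)&0x1f = 0x14
seq:4 @ bit 0 → (0x04bcad4c>>0)&0xf = 0xc
err signed 8b, MSB=0: value = 4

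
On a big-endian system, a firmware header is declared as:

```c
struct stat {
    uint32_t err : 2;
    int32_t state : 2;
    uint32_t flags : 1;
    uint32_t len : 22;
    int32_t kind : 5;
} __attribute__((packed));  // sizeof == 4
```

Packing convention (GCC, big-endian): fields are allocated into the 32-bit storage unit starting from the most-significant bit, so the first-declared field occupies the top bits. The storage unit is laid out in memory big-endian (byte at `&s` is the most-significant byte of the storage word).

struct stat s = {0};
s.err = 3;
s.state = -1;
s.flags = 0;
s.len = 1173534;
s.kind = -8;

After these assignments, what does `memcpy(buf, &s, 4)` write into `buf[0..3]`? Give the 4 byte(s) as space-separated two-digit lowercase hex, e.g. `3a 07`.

[30+:2] err=3 & 0x3 = 0x3; word=0xc0000000
[28+:2] state=-1 & 0x3 = 0x3; word=0xf0000000
[27+:1] flags=0 & 0x1 = 0x0; word=0xf0000000
[5+:22] len=1173534 & 0x3fffff = 0x11e81e; word=0xf23d03c0
[0+:5] kind=-8 & 0x1f = 0x18; word=0xf23d03d8
word = 0xf23d03d8 → big-endian bytes:
  [0]=0xf2  [1]=0x3d  [2]=0x03  [3]=0xd8

f2 3d 03 d8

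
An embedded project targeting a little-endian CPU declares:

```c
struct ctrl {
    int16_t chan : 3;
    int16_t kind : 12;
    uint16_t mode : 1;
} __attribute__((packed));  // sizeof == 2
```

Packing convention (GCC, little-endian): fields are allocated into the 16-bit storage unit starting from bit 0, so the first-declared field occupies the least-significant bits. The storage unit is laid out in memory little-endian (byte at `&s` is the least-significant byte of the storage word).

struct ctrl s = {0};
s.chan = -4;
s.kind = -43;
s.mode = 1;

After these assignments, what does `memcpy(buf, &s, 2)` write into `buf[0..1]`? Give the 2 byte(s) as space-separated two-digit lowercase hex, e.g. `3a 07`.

ac fe

[0+:3] chan=-4 & 0x7 = 0x4; word=0x0004
[3+:12] kind=-43 & 0xfff = 0xfd5; word=0x7eac
[15+:1] mode=1 & 0x1 = 0x1; word=0xfeac
word = 0xfeac → little-endian bytes:
  [0]=0xac  [1]=0xfe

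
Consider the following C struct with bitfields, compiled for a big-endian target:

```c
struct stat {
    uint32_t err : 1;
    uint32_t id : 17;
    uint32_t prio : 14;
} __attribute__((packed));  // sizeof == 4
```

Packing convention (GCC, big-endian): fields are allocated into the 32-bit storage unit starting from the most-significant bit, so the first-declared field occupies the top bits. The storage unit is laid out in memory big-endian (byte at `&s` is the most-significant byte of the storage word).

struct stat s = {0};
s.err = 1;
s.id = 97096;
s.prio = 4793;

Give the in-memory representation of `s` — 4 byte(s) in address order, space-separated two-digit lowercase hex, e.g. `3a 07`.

de d2 12 b9

[31+:1] err=1 & 0x1 = 0x1; word=0x80000000
[14+:17] id=97096 & 0x1ffff = 0x17b48; word=0xded20000
[0+:14] prio=4793 & 0x3fff = 0x12b9; word=0xded212b9
word = 0xded212b9 → big-endian bytes:
  [0]=0xde  [1]=0xd2  [2]=0x12  [3]=0xb9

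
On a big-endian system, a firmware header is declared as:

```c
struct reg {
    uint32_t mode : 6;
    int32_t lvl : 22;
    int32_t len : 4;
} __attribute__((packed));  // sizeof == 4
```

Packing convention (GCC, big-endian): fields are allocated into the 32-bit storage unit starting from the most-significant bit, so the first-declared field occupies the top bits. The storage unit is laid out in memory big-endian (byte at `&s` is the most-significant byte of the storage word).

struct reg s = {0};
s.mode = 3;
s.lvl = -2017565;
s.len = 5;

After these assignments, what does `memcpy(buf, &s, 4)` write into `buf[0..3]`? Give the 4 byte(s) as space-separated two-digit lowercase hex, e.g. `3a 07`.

0e 13 6e 35

[26+:6] mode=3 & 0x3f = 0x3; word=0x0c000000
[4+:22] lvl=-2017565 & 0x3fffff = 0x2136e3; word=0x0e136e30
[0+:4] len=5 & 0xf = 0x5; word=0x0e136e35
word = 0x0e136e35 → big-endian bytes:
  [0]=0x0e  [1]=0x13  [2]=0x6e  [3]=0x35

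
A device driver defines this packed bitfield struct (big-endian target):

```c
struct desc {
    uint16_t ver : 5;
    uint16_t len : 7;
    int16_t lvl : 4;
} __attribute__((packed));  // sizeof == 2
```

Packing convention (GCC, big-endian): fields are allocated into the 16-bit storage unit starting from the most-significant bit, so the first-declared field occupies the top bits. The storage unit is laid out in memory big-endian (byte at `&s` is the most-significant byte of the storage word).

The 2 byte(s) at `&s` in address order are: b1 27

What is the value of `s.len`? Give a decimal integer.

18

[0]=0xb1 [1]=0x27 (big-endian) → word 0xb127
ver [11+:5] = (word>>11) & 0x1f = 22
len [4+:7] = (word>>4) & 0x7f = 18  ←
lvl [0+:4] = (word>>0) & 0xf = 7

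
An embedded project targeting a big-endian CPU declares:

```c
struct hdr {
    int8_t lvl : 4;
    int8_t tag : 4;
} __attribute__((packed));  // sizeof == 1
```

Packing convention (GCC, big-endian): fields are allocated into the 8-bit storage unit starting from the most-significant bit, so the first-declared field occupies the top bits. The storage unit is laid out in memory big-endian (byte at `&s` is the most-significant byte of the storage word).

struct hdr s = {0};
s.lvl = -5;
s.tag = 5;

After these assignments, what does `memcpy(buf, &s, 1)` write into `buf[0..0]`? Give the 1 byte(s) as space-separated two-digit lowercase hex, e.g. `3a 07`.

b5

lvl:4 = -5 → 0xb << 4 → word 0xb0
tag:4 = 5 → 0x5 << 0 → word 0xb5
word = 0xb5 → big-endian bytes:
  [0]=0xb5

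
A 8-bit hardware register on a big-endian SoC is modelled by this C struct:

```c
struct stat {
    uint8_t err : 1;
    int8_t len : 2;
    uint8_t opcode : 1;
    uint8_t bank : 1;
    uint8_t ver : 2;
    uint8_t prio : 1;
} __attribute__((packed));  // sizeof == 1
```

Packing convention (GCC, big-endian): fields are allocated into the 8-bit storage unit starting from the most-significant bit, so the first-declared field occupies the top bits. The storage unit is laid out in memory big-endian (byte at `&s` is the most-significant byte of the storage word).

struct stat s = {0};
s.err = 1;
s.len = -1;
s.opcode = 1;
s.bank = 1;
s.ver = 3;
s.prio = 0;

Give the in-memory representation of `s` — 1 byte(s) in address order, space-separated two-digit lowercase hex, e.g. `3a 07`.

fe

err (1b) val=1 bits=0x1 at bit 7: 0x80
len (2b) val=-1 bits=0x3 at bit 5: 0xe0
opcode (1b) val=1 bits=0x1 at bit 4: 0xf0
bank (1b) val=1 bits=0x1 at bit 3: 0xf8
ver (2b) val=3 bits=0x3 at bit 1: 0xfe
prio (1b) val=0 bits=0x0 at bit 0: 0xfe
word = 0xfe → big-endian bytes:
  [0]=0xfe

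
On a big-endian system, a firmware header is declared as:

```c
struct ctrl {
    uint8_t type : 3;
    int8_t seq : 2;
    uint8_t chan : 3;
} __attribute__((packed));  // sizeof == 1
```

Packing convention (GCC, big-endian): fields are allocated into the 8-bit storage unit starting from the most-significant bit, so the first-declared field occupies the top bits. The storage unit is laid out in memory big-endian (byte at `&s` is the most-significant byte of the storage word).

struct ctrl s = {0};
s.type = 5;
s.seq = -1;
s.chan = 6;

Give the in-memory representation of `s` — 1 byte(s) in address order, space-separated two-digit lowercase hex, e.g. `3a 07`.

be

type:3 = 5 → 0x5 << 5 → word 0xa0
seq:2 = -1 → 0x3 << 3 → word 0xb8
chan:3 = 6 → 0x6 << 0 → word 0xbe
word = 0xbe → big-endian bytes:
  [0]=0xbe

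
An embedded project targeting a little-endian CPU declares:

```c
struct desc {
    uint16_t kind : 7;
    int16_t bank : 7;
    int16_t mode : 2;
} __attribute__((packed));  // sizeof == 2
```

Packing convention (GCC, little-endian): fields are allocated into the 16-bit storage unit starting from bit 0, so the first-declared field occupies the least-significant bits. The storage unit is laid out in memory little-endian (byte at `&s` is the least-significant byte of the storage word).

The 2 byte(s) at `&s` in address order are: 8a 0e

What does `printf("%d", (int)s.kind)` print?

[0]=0x8a [1]=0x0e (little-endian) → word 0x0e8a
kind:7 @ bit 0 → (0x0e8a>>0)&0x7f = 0xa  ←
bank:7 @ bit 7 → (0x0e8a>>7)&0x7f = 0x1d
mode:2 @ bit 14 → (0x0e8a>>14)&0x3 = 0x0

10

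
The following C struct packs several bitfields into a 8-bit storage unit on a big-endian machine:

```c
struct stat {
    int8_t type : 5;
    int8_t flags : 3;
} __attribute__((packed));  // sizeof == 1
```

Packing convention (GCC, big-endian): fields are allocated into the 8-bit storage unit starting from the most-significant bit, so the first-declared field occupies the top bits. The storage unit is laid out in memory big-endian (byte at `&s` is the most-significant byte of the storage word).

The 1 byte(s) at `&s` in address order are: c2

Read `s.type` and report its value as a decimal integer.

[0]=0xc2 (big-endian) → word 0xc2
type:5 @ bit 3 → (0xc2>>3)&0x1f = 0x18  ←
flags:3 @ bit 0 → (0xc2>>0)&0x7 = 0x2
type signed 5b, MSB=1: 24 - 32 = -8

-8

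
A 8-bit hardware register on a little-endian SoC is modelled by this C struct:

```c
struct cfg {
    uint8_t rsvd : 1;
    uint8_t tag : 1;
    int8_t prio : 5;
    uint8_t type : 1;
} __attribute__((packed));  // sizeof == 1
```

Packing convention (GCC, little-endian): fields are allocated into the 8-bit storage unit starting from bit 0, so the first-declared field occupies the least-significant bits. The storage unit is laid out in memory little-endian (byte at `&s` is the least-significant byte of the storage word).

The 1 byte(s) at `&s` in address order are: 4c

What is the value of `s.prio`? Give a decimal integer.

[0]=0x4c (little-endian) → word 0x4c
rsvd:1 @ bit 0 → (0x4c>>0)&0x1 = 0x0
tag:1 @ bit 1 → (0x4c>>1)&0x1 = 0x0
prio:5 @ bit 2 → (0x4c>>2)&0x1f = 0x13  ←
type:1 @ bit 7 → (0x4c>>7)&0x1 = 0x0
prio signed 5b, MSB=1: 19 - 32 = -13

-13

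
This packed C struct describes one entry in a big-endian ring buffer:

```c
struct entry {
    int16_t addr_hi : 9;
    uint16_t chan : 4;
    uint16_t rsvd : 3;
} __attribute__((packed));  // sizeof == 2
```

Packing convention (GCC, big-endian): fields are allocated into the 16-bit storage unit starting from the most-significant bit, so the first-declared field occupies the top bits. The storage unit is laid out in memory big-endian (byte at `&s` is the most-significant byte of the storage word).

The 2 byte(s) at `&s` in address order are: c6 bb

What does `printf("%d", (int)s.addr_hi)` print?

-115

[0]=0xc6 [1]=0xbb (big-endian) → word 0xc6bb
addr_hi [7+:9] = (word>>7) & 0x1ff = 397  ←
chan [3+:4] = (word>>3) & 0xf = 7
rsvd [0+:3] = (word>>0) & 0x7 = 3
addr_hi signed 9b, MSB=1: 397 - 512 = -115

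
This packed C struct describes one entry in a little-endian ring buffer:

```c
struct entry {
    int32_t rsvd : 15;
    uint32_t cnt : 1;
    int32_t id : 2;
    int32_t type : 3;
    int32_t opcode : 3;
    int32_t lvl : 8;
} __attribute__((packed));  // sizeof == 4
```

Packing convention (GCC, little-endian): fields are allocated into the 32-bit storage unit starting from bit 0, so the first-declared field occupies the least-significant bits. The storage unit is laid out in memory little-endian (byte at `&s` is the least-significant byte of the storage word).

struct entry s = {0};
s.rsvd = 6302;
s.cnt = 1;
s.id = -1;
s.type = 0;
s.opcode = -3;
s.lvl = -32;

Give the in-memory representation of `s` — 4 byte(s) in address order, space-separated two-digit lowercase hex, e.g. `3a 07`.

9e 98 a3 e0

rsvd (15b) val=6302 bits=0x189e at bit 0: 0x0000189e
cnt (1b) val=1 bits=0x1 at bit 15: 0x0000989e
id (2b) val=-1 bits=0x3 at bit 16: 0x0003989e
type (3b) val=0 bits=0x0 at bit 18: 0x0003989e
opcode (3b) val=-3 bits=0x5 at bit 21: 0x00a3989e
lvl (8b) val=-32 bits=0xe0 at bit 24: 0xe0a3989e
word = 0xe0a3989e → little-endian bytes:
  [0]=0x9e  [1]=0x98  [2]=0xa3  [3]=0xe0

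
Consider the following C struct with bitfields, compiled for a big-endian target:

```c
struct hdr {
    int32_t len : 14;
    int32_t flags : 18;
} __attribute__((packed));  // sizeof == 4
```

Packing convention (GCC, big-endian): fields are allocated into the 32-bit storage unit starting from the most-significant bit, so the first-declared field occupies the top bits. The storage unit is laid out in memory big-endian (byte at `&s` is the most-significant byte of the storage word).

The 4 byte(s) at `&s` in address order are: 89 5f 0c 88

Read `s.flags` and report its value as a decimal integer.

[0]=0x89 [1]=0x5f [2]=0x0c [3]=0x88 (big-endian) → word 0x895f0c88
len [18+:14] = (word>>18) & 0x3fff = 8791
flags [0+:18] = (word>>0) & 0x3ffff = 199816  ←
flags signed 18b, MSB=1: 199816 - 262144 = -62328

-62328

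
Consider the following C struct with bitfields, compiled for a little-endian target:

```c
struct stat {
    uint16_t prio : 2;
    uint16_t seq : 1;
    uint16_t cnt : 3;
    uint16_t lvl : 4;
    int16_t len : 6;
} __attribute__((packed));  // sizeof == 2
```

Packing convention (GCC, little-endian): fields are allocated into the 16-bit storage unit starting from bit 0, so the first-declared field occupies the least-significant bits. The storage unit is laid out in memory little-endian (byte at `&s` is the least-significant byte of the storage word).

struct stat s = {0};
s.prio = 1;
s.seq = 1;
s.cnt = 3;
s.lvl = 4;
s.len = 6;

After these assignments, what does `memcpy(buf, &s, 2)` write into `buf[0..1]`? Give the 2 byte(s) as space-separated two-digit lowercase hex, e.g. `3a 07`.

prio (2b) val=1 bits=0x1 at bit 0: 0x0001
seq (1b) val=1 bits=0x1 at bit 2: 0x0005
cnt (3b) val=3 bits=0x3 at bit 3: 0x001d
lvl (4b) val=4 bits=0x4 at bit 6: 0x011d
len (6b) val=6 bits=0x6 at bit 10: 0x191d
word = 0x191d → little-endian bytes:
  [0]=0x1d  [1]=0x19

1d 19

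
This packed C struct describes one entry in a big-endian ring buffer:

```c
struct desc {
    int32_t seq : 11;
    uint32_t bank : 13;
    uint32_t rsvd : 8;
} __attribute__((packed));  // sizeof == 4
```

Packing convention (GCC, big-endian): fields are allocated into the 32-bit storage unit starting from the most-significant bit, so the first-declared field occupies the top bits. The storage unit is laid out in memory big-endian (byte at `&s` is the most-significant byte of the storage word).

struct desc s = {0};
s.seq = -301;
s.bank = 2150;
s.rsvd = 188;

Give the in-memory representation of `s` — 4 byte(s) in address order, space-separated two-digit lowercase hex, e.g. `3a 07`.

[21+:11] seq=-301 & 0x7ff = 0x6d3; word=0xda600000
[8+:13] bank=2150 & 0x1fff = 0x866; word=0xda686600
[0+:8] rsvd=188 & 0xff = 0xbc; word=0xda6866bc
word = 0xda6866bc → big-endian bytes:
  [0]=0xda  [1]=0x68  [2]=0x66  [3]=0xbc

da 68 66 bc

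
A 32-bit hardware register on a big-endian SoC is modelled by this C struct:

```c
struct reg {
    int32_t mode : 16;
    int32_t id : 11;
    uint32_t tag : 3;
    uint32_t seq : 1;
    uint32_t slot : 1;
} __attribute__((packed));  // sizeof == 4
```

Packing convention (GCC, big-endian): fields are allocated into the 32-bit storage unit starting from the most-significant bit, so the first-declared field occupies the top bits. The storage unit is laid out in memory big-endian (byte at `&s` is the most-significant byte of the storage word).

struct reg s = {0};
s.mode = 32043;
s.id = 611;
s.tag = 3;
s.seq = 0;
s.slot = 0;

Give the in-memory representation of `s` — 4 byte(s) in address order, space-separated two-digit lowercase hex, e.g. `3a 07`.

7d 2b 4c 6c

mode:16 = 32043 → 0x7d2b << 16 → word 0x7d2b0000
id:11 = 611 → 0x263 << 5 → word 0x7d2b4c60
tag:3 = 3 → 0x3 << 2 → word 0x7d2b4c6c
seq:1 = 0 → 0x0 << 1 → word 0x7d2b4c6c
slot:1 = 0 → 0x0 << 0 → word 0x7d2b4c6c
word = 0x7d2b4c6c → big-endian bytes:
  [0]=0x7d  [1]=0x2b  [2]=0x4c  [3]=0x6c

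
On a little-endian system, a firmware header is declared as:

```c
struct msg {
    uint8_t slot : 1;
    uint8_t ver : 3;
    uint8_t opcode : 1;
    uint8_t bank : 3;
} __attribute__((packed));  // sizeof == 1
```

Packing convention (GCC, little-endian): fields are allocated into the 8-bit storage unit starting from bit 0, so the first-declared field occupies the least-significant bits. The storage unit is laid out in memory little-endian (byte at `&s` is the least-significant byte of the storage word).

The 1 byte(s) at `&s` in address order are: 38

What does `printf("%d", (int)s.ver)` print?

4

[0]=0x38 (little-endian) → word 0x38
slot [0+:1] = (word>>0) & 0x1 = 0
ver [1+:3] = (word>>1) & 0x7 = 4  ←
opcode [4+:1] = (word>>4) & 0x1 = 1
bank [5+:3] = (word>>5) & 0x7 = 1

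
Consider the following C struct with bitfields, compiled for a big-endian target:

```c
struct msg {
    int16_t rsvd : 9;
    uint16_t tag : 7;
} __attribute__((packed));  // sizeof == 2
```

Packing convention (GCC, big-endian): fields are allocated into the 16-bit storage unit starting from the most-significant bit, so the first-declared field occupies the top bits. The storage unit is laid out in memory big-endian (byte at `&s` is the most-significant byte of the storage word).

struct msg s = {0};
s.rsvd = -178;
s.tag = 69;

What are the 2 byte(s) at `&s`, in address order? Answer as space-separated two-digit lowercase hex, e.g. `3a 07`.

a7 45

[7+:9] rsvd=-178 & 0x1ff = 0x14e; word=0xa700
[0+:7] tag=69 & 0x7f = 0x45; word=0xa745
word = 0xa745 → big-endian bytes:
  [0]=0xa7  [1]=0x45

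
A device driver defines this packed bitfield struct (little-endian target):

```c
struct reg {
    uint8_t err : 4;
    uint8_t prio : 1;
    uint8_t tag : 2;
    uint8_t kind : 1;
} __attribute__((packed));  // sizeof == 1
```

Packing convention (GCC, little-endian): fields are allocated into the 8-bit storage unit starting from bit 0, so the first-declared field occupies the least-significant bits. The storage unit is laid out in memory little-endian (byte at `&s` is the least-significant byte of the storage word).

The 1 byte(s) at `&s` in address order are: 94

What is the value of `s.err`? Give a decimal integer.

[0]=0x94 (little-endian) → word 0x94
err:4 @ bit 0 → (0x94>>0)&0xf = 0x4  ←
prio:1 @ bit 4 → (0x94>>4)&0x1 = 0x1
tag:2 @ bit 5 → (0x94>>5)&0x3 = 0x0
kind:1 @ bit 7 → (0x94>>7)&0x1 = 0x1

4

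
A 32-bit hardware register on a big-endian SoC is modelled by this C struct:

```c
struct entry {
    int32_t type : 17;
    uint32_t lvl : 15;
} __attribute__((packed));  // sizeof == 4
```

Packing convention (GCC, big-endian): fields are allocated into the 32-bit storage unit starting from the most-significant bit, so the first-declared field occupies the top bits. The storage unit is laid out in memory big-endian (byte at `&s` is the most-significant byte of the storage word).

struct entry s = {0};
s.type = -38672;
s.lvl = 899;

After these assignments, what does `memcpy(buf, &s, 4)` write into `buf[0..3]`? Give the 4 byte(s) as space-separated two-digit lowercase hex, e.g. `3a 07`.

type (17b) val=-38672 bits=0x168f0 at bit 15: 0xb4780000
lvl (15b) val=899 bits=0x383 at bit 0: 0xb4780383
word = 0xb4780383 → big-endian bytes:
  [0]=0xb4  [1]=0x78  [2]=0x03  [3]=0x83

b4 78 03 83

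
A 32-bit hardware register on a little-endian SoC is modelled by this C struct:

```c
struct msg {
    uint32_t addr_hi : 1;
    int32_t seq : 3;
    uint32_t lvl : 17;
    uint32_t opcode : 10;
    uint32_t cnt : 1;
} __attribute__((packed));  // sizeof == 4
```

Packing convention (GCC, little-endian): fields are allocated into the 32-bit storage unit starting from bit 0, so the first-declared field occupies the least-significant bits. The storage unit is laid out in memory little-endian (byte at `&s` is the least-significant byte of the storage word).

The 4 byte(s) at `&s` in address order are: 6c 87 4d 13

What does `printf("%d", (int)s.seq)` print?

[0]=0x6c [1]=0x87 [2]=0x4d [3]=0x13 (little-endian) → word 0x134d876c
addr_hi:1 @ bit 0 → (0x134d876c>>0)&0x1 = 0x0
seq:3 @ bit 1 → (0x134d876c>>1)&0x7 = 0x6  ←
lvl:17 @ bit 4 → (0x134d876c>>4)&0x1ffff = 0xd876
opcode:10 @ bit 21 → (0x134d876c>>21)&0x3ff = 0x9a
cnt:1 @ bit 31 → (0x134d876c>>31)&0x1 = 0x0
seq signed 3b, MSB=1: 6 - 8 = -2

-2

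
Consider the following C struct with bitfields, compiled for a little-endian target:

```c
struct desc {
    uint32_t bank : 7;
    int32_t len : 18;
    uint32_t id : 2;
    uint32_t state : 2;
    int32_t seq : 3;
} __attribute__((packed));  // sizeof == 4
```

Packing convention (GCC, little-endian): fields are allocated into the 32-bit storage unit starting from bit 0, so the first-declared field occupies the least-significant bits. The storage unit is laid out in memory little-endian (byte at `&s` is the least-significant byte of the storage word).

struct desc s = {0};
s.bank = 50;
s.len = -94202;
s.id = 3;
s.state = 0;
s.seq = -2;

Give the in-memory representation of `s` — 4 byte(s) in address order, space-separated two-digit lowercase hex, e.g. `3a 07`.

[0+:7] bank=50 & 0x7f = 0x32; word=0x00000032
[7+:18] len=-94202 & 0x3ffff = 0x29006; word=0x01480332
[25+:2] id=3 & 0x3 = 0x3; word=0x07480332
[27+:2] state=0 & 0x3 = 0x0; word=0x07480332
[29+:3] seq=-2 & 0x7 = 0x6; word=0xc7480332
word = 0xc7480332 → little-endian bytes:
  [0]=0x32  [1]=0x03  [2]=0x48  [3]=0xc7

32 03 48 c7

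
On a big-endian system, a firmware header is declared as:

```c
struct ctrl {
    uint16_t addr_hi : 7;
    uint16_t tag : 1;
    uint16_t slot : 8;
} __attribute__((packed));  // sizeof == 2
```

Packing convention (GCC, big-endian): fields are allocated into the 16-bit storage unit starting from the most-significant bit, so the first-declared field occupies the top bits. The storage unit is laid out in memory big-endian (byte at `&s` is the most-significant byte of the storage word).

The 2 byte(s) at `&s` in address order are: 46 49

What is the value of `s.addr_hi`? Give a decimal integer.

[0]=0x46 [1]=0x49 (big-endian) → word 0x4649
addr_hi [9+:7] = (word>>9) & 0x7f = 35  ←
tag [8+:1] = (word>>8) & 0x1 = 0
slot [0+:8] = (word>>0) & 0xff = 73

35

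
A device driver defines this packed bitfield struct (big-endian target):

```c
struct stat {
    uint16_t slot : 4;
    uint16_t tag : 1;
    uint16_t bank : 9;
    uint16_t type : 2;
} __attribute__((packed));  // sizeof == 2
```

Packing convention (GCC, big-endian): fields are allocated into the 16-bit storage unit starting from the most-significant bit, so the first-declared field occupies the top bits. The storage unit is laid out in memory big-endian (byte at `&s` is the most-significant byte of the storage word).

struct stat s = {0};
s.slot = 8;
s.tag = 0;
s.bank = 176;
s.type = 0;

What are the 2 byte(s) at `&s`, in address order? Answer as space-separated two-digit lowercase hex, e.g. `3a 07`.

82 c0

slot (4b) val=8 bits=0x8 at bit 12: 0x8000
tag (1b) val=0 bits=0x0 at bit 11: 0x8000
bank (9b) val=176 bits=0xb0 at bit 2: 0x82c0
type (2b) val=0 bits=0x0 at bit 0: 0x82c0
word = 0x82c0 → big-endian bytes:
  [0]=0x82  [1]=0xc0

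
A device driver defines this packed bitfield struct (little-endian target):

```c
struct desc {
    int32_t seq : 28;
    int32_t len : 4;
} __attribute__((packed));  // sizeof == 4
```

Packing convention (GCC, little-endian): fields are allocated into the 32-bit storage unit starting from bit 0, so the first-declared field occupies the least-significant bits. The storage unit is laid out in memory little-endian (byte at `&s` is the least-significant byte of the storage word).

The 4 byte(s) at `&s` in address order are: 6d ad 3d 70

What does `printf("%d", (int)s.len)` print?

7

[0]=0x6d [1]=0xad [2]=0x3d [3]=0x70 (little-endian) → word 0x703dad6d
seq:28 @ bit 0 → (0x703dad6d>>0)&0xfffffff = 0x3dad6d
len:4 @ bit 28 → (0x703dad6d>>28)&0xf = 0x7  ←
len signed 4b, MSB=0: value = 7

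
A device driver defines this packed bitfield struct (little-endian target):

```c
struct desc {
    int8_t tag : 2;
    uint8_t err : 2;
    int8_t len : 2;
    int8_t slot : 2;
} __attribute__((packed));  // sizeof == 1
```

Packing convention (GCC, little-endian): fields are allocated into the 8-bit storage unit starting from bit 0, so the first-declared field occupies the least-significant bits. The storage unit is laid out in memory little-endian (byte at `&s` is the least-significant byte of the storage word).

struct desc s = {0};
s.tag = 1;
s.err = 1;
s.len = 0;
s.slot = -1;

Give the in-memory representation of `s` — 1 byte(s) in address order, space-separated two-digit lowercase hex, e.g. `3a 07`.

tag (2b) val=1 bits=0x1 at bit 0: 0x01
err (2b) val=1 bits=0x1 at bit 2: 0x05
len (2b) val=0 bits=0x0 at bit 4: 0x05
slot (2b) val=-1 bits=0x3 at bit 6: 0xc5
word = 0xc5 → little-endian bytes:
  [0]=0xc5

c5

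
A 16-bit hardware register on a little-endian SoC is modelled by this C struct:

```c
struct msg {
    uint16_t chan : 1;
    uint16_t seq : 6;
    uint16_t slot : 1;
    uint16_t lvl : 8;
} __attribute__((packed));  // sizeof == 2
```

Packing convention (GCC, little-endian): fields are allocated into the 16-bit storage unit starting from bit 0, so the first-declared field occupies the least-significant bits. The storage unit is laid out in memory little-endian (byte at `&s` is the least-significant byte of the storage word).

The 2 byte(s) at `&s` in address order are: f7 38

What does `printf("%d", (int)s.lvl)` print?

56

[0]=0xf7 [1]=0x38 (little-endian) → word 0x38f7
chan:1 @ bit 0 → (0x38f7>>0)&0x1 = 0x1
seq:6 @ bit 1 → (0x38f7>>1)&0x3f = 0x3b
slot:1 @ bit 7 → (0x38f7>>7)&0x1 = 0x1
lvl:8 @ bit 8 → (0x38f7>>8)&0xff = 0x38  ←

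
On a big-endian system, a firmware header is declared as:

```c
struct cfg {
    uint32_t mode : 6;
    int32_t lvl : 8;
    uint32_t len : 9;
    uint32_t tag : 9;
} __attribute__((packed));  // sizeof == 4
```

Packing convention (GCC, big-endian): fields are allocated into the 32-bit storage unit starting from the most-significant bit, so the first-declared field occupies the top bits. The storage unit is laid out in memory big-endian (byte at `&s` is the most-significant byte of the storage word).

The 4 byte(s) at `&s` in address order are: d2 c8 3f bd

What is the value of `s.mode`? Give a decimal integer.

52

[0]=0xd2 [1]=0xc8 [2]=0x3f [3]=0xbd (big-endian) → word 0xd2c83fbd
mode [26+:6] = (word>>26) & 0x3f = 52  ←
lvl [18+:8] = (word>>18) & 0xff = 178
len [9+:9] = (word>>9) & 0x1ff = 31
tag [0+:9] = (word>>0) & 0x1ff = 445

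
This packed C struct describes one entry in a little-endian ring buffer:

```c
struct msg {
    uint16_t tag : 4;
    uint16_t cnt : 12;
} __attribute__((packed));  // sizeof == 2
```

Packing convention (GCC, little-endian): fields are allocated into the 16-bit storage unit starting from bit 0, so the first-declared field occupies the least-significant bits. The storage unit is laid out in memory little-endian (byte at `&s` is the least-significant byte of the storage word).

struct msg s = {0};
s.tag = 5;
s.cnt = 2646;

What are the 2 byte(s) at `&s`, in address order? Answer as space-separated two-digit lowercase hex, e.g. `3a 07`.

65 a5

[0+:4] tag=5 & 0xf = 0x5; word=0x0005
[4+:12] cnt=2646 & 0xfff = 0xa56; word=0xa565
word = 0xa565 → little-endian bytes:
  [0]=0x65  [1]=0xa5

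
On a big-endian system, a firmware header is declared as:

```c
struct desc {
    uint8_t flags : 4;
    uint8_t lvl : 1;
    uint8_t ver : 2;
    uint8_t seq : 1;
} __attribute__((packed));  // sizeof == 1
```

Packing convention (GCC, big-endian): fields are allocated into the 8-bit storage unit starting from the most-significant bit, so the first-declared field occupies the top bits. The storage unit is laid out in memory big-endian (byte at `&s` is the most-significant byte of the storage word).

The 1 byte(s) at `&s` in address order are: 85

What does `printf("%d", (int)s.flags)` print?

[0]=0x85 (big-endian) → word 0x85
flags:4 @ bit 4 → (0x85>>4)&0xf = 0x8  ←
lvl:1 @ bit 3 → (0x85>>3)&0x1 = 0x0
ver:2 @ bit 1 → (0x85>>1)&0x3 = 0x2
seq:1 @ bit 0 → (0x85>>0)&0x1 = 0x1

8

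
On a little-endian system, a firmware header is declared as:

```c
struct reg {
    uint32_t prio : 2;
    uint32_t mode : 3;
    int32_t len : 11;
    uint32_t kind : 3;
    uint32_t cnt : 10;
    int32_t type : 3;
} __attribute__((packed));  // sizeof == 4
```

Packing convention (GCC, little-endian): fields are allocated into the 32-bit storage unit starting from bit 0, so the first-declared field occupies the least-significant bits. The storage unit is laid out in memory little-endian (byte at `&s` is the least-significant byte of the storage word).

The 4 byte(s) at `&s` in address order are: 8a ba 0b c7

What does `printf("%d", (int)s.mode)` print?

2

[0]=0x8a [1]=0xba [2]=0x0b [3]=0xc7 (little-endian) → word 0xc70bba8a
prio [0+:2] = (word>>0) & 0x3 = 2
mode [2+:3] = (word>>2) & 0x7 = 2  ←
len [5+:11] = (word>>5) & 0x7ff = 1492
kind [16+:3] = (word>>16) & 0x7 = 3
cnt [19+:10] = (word>>19) & 0x3ff = 225
type [29+:3] = (word>>29) & 0x7 = 6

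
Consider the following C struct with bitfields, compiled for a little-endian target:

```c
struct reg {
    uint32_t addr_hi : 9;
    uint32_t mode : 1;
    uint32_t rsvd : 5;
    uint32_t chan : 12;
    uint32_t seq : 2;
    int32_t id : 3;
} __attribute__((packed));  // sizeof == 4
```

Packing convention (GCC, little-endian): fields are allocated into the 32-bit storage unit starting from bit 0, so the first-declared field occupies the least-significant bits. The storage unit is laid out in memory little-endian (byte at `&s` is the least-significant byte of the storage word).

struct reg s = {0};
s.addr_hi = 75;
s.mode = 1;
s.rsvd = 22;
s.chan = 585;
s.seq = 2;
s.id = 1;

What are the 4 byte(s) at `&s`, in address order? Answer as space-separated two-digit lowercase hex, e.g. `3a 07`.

4b da 24 31

addr_hi:9 = 75 → 0x4b << 0 → word 0x0000004b
mode:1 = 1 → 0x1 << 9 → word 0x0000024b
rsvd:5 = 22 → 0x16 << 10 → word 0x00005a4b
chan:12 = 585 → 0x249 << 15 → word 0x0124da4b
seq:2 = 2 → 0x2 << 27 → word 0x1124da4b
id:3 = 1 → 0x1 << 29 → word 0x3124da4b
word = 0x3124da4b → little-endian bytes:
  [0]=0x4b  [1]=0xda  [2]=0x24  [3]=0x31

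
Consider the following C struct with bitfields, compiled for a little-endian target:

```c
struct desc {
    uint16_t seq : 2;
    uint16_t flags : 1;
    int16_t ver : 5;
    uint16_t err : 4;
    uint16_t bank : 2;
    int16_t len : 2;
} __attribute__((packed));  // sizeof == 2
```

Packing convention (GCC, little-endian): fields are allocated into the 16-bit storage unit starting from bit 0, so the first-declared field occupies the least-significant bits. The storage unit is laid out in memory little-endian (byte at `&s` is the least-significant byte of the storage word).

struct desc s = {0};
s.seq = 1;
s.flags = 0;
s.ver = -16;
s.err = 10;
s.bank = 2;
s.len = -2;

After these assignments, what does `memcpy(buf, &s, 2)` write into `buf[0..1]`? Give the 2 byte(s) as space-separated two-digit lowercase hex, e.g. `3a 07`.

81 aa

[0+:2] seq=1 & 0x3 = 0x1; word=0x0001
[2+:1] flags=0 & 0x1 = 0x0; word=0x0001
[3+:5] ver=-16 & 0x1f = 0x10; word=0x0081
[8+:4] err=10 & 0xf = 0xa; word=0x0a81
[12+:2] bank=2 & 0x3 = 0x2; word=0x2a81
[14+:2] len=-2 & 0x3 = 0x2; word=0xaa81
word = 0xaa81 → little-endian bytes:
  [0]=0x81  [1]=0xaa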